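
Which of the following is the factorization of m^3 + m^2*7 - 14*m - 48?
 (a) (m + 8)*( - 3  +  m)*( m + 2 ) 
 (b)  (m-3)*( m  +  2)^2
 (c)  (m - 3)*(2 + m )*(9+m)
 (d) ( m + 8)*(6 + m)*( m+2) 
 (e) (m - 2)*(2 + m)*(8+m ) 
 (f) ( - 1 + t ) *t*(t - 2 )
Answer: a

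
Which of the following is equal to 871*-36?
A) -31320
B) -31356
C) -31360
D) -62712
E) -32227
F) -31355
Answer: B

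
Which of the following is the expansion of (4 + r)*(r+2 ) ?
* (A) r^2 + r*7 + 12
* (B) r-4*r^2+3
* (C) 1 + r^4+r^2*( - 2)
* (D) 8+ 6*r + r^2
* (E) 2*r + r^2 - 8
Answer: D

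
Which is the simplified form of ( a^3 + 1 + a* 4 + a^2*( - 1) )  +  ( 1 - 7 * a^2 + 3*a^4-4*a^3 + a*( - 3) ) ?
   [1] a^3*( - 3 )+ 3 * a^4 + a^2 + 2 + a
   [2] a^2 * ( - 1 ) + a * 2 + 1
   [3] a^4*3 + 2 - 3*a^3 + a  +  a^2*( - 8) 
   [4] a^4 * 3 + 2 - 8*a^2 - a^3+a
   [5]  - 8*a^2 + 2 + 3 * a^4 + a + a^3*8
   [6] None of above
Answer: 3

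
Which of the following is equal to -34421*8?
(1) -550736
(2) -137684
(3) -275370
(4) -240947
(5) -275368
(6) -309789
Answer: 5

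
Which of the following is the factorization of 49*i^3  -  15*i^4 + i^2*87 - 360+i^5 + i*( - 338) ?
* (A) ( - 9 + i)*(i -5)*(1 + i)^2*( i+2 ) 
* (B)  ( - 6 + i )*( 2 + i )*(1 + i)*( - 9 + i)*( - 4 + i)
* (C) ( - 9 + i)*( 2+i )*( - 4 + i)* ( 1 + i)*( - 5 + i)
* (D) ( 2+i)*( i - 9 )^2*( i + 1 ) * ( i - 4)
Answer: C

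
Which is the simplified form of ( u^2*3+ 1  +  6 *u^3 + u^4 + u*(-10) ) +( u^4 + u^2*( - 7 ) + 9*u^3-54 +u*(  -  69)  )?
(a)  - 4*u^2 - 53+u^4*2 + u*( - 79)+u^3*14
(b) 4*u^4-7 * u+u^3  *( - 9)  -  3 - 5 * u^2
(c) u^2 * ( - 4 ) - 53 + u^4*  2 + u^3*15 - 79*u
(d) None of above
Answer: c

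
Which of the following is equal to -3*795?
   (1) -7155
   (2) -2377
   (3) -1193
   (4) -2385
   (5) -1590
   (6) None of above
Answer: 4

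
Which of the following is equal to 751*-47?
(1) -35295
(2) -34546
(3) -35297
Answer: 3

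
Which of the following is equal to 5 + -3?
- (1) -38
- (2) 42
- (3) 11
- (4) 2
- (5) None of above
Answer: 4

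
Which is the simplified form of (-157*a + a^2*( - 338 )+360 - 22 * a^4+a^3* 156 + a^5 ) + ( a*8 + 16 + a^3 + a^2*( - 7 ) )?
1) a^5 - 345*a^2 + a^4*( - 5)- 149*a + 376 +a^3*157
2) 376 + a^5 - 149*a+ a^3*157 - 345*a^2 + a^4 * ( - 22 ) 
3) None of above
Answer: 2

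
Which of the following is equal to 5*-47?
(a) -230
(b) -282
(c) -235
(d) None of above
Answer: c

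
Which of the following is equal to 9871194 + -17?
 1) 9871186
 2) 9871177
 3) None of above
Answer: 2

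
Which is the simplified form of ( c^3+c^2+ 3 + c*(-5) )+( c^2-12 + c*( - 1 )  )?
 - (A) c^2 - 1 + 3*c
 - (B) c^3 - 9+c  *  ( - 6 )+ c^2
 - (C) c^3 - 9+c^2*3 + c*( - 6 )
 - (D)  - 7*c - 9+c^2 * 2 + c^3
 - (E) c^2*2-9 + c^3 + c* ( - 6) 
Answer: E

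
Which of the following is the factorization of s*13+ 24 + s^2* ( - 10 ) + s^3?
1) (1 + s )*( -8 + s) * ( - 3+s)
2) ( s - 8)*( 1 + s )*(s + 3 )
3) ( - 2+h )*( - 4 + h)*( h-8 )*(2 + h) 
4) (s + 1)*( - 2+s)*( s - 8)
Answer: 1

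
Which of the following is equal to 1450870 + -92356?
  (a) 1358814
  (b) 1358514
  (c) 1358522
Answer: b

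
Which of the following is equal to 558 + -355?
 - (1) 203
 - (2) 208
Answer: 1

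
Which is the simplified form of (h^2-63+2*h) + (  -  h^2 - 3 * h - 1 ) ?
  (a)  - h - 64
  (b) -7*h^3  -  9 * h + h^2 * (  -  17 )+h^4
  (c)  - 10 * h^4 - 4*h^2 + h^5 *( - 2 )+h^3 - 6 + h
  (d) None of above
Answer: a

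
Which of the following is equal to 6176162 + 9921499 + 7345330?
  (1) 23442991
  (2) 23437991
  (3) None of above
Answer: 1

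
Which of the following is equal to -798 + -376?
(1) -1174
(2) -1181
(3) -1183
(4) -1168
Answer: 1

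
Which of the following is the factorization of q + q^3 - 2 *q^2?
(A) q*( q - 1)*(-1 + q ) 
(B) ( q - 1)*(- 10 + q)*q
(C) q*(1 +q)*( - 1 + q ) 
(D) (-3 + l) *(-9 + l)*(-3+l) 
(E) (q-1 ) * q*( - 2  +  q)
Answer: A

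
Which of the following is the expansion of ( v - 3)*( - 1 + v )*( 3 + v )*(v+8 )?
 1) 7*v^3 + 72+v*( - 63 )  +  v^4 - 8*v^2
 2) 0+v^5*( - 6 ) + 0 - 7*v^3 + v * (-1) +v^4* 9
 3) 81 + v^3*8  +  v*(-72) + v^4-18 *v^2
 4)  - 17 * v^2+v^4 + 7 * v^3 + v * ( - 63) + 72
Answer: 4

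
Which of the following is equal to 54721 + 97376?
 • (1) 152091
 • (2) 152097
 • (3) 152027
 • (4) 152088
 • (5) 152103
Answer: 2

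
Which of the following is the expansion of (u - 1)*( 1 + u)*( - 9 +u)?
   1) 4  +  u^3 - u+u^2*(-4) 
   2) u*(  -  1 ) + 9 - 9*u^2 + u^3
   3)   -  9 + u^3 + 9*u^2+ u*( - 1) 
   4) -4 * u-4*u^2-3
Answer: 2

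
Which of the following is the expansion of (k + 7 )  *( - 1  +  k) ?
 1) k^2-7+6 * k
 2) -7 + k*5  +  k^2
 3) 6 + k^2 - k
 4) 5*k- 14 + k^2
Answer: 1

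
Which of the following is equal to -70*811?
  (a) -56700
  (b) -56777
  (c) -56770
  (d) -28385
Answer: c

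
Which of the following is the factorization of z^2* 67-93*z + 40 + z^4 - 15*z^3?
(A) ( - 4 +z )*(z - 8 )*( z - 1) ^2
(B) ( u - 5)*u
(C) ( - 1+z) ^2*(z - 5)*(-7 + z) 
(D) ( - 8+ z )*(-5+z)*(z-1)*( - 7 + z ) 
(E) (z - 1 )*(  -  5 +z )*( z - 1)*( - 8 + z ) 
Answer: E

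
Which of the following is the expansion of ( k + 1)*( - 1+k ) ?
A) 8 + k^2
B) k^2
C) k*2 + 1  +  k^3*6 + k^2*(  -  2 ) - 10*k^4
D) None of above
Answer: D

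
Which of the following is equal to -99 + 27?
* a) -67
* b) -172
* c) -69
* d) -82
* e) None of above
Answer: e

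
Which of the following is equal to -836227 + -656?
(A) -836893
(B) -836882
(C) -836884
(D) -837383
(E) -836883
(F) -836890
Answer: E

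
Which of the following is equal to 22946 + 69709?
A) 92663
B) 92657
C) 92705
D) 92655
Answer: D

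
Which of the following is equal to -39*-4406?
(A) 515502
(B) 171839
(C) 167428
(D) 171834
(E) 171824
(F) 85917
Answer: D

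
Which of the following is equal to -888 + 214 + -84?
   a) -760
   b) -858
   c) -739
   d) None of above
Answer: d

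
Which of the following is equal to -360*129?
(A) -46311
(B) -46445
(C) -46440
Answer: C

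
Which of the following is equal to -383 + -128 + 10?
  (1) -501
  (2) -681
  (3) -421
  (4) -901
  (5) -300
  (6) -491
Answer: 1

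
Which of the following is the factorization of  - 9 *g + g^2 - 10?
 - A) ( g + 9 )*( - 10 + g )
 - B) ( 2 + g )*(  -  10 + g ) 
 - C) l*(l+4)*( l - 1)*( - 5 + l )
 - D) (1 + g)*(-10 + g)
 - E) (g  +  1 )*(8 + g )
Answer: D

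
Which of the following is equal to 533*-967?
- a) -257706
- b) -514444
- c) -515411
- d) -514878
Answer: c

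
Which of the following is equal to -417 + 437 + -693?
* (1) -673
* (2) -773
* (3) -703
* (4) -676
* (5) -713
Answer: 1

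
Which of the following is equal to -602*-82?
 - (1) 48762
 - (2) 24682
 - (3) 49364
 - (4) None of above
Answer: 3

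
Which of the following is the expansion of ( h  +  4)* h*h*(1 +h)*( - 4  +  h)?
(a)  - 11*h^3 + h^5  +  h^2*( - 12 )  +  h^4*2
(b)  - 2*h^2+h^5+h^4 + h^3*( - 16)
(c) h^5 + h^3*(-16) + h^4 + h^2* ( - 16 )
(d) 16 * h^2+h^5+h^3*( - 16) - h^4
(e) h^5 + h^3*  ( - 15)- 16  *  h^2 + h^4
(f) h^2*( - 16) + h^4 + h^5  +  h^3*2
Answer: c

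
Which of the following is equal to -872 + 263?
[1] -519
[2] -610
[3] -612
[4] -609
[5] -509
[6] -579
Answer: 4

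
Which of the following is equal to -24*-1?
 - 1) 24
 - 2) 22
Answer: 1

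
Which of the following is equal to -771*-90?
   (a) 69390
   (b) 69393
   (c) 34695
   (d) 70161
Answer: a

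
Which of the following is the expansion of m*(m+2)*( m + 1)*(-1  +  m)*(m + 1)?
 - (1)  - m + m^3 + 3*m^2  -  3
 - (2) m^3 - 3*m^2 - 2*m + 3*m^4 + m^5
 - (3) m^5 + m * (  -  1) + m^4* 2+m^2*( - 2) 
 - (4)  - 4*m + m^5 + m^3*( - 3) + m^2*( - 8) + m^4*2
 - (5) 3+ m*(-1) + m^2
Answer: 2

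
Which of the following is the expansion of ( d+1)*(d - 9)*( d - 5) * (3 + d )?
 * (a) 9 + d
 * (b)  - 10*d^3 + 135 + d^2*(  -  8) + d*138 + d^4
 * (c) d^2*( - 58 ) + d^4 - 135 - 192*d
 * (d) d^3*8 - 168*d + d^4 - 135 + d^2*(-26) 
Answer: b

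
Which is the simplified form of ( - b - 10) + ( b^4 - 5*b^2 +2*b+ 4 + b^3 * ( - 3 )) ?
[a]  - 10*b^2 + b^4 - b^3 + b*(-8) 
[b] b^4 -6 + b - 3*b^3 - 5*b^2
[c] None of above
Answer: b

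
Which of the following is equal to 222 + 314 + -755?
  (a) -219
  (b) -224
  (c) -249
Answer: a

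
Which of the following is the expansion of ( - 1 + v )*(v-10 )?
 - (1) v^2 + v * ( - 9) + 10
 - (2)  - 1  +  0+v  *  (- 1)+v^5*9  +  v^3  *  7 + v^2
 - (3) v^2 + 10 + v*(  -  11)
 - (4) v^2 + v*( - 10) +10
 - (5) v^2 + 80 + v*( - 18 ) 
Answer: 3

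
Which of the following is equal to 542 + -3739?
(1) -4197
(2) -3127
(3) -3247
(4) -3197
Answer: 4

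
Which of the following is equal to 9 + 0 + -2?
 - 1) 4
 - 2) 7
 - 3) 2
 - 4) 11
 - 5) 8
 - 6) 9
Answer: 2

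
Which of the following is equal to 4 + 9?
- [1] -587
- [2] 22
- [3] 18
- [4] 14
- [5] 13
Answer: 5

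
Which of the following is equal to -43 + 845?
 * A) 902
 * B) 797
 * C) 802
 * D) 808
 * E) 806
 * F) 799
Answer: C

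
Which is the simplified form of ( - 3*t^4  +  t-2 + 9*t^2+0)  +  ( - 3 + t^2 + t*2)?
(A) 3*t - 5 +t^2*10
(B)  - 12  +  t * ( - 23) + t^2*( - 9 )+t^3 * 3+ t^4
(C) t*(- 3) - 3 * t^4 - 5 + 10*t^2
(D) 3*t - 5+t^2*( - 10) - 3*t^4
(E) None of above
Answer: E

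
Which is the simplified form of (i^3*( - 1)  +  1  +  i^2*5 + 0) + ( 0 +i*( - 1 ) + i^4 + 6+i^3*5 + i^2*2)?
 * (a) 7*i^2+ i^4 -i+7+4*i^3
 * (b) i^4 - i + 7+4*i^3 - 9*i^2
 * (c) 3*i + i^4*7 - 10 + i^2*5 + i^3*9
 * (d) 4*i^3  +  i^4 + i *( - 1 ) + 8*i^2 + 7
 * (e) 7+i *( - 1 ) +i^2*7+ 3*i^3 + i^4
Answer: a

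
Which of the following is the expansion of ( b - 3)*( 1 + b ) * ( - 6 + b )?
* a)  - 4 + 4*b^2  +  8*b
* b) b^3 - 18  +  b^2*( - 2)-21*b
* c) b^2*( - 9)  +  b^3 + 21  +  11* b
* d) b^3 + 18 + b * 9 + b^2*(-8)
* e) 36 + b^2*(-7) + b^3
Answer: d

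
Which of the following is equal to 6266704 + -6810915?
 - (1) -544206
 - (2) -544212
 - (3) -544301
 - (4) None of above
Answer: 4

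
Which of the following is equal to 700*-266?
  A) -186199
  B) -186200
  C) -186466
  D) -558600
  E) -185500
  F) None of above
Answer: B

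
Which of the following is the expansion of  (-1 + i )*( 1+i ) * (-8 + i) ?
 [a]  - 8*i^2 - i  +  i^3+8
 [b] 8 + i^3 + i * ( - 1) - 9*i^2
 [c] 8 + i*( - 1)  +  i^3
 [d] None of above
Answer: a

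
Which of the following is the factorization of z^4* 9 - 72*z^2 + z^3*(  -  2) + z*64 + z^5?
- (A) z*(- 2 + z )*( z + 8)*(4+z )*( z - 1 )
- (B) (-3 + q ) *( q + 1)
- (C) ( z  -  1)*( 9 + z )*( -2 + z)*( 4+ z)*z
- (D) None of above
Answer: A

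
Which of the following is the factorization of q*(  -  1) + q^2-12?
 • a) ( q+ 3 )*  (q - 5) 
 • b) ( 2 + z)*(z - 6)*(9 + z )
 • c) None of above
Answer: c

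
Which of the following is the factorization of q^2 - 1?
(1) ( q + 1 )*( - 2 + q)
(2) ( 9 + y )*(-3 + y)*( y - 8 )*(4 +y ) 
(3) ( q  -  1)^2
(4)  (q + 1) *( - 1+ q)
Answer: 4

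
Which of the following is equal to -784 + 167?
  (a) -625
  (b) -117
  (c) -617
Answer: c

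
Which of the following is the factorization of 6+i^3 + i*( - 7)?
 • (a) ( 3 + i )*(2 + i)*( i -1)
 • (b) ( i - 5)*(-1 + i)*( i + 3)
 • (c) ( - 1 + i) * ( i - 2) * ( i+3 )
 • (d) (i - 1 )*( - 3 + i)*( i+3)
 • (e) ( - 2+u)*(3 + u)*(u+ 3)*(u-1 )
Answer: c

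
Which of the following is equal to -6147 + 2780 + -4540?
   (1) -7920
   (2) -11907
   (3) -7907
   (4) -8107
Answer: 3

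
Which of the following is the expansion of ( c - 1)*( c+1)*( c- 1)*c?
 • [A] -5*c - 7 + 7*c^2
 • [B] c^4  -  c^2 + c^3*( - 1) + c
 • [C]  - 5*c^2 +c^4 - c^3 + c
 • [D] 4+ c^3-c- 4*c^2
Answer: B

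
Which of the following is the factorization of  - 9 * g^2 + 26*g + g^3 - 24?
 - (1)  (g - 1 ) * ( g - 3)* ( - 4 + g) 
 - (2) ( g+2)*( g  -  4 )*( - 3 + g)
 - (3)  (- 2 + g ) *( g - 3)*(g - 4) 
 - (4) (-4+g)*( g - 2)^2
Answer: 3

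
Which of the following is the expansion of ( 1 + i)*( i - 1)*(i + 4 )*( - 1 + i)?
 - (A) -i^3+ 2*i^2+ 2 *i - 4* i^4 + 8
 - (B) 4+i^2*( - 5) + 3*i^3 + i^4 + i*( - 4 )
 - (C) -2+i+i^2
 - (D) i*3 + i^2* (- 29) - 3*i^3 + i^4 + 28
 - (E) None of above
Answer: E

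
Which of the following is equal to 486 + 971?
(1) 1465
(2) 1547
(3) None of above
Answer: 3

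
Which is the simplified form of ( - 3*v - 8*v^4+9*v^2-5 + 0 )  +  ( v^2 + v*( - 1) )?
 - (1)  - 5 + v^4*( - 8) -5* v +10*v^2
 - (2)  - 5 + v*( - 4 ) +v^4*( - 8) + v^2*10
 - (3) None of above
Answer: 2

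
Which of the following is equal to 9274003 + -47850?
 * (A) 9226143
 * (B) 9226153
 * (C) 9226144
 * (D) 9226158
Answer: B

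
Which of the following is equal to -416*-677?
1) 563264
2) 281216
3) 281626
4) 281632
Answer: 4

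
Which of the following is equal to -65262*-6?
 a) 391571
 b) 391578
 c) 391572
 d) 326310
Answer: c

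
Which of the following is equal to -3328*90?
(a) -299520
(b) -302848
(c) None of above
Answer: a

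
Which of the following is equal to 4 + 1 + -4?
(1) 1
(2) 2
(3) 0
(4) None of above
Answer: 1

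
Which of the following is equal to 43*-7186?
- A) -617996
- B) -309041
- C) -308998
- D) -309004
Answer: C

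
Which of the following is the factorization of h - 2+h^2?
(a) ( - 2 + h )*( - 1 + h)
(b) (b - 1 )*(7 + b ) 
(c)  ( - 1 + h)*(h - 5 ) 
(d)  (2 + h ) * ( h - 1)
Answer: d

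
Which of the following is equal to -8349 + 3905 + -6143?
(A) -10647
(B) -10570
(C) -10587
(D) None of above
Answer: C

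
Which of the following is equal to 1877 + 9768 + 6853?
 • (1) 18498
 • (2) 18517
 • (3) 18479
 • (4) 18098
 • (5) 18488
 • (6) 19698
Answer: 1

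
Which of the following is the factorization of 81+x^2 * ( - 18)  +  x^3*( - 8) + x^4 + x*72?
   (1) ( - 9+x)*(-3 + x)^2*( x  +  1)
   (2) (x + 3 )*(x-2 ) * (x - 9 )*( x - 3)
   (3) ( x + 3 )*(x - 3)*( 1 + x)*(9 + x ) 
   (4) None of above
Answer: 4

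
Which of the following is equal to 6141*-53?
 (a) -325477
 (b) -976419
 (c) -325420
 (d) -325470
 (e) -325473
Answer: e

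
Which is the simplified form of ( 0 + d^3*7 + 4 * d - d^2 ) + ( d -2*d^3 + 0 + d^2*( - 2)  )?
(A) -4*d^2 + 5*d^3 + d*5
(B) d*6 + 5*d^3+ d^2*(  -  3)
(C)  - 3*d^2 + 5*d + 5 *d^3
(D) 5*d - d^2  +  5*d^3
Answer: C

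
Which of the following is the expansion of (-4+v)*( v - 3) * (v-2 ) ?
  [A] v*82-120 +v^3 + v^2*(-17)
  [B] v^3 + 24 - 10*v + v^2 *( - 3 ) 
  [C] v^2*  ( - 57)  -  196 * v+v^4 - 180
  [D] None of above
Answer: D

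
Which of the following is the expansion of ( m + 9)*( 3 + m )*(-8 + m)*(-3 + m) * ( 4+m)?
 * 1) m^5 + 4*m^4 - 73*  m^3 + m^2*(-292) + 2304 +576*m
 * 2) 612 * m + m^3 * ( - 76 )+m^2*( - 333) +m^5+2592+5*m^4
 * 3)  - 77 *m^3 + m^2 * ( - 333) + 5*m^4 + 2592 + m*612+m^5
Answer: 3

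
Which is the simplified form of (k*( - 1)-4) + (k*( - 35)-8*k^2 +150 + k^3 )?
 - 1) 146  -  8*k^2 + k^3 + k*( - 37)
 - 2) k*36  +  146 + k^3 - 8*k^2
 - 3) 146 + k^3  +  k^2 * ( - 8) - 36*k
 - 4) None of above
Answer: 3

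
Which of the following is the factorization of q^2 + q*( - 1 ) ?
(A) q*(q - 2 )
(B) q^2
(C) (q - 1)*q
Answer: C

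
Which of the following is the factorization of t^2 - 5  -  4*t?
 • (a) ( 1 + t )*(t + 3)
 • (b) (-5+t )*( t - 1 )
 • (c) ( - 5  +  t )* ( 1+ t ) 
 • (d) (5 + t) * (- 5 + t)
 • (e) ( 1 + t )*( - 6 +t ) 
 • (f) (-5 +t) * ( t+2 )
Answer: c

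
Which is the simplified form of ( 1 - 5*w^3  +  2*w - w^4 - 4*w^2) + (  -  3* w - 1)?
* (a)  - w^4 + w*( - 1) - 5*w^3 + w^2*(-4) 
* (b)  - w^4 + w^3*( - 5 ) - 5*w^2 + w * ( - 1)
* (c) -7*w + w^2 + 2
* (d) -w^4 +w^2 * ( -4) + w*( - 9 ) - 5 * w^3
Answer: a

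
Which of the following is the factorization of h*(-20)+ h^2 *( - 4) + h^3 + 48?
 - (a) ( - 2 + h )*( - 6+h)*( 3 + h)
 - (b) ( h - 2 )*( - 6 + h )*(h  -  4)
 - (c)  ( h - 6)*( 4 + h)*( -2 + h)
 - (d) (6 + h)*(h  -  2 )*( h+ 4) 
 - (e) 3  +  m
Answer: c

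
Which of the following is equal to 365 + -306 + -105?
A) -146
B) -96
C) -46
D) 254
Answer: C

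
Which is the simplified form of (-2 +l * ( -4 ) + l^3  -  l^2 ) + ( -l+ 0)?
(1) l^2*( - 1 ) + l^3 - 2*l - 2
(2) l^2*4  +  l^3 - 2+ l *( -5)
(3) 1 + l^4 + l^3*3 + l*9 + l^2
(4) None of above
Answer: 4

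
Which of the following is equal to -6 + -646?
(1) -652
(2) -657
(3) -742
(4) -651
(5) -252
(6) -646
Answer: 1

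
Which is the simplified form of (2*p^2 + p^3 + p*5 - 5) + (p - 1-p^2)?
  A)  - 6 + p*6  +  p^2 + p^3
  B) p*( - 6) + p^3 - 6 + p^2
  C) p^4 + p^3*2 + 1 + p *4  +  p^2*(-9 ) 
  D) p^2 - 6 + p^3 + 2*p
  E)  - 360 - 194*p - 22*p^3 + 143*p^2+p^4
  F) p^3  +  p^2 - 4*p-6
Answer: A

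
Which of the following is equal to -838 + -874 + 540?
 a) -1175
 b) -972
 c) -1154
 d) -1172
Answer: d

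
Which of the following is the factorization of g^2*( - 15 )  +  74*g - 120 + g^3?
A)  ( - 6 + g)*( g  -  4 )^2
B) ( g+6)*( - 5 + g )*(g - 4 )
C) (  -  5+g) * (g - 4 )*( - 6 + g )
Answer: C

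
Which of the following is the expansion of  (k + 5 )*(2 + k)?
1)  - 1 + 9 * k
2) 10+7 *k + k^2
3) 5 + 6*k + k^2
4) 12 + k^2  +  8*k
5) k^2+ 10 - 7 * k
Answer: 2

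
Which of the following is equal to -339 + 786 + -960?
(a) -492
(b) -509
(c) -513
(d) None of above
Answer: c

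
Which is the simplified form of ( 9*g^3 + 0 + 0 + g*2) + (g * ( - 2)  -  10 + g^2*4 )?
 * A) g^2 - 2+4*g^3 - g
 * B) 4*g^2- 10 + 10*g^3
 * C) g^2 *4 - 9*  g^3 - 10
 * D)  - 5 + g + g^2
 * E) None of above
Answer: E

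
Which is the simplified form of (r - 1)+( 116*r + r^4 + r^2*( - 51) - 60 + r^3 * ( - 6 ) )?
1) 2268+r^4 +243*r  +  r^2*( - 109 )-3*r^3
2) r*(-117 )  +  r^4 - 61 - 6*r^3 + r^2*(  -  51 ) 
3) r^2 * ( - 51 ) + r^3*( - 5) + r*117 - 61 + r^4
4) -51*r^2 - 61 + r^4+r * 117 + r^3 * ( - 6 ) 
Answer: 4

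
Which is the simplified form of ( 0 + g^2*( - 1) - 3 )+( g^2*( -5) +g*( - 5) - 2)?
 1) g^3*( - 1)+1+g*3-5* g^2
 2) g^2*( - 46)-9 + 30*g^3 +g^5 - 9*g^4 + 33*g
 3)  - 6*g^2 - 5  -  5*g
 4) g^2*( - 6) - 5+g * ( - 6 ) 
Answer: 3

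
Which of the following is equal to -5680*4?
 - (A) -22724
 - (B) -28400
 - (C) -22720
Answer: C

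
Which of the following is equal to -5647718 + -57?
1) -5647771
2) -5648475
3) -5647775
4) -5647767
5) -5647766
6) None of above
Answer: 3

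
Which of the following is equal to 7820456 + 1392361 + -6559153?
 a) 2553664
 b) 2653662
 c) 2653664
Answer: c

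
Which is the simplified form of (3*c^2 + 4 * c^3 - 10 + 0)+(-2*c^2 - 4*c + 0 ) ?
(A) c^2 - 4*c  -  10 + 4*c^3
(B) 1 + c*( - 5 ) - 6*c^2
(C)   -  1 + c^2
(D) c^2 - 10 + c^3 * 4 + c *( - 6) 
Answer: A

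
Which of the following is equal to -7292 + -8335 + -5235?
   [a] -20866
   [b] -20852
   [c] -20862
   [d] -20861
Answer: c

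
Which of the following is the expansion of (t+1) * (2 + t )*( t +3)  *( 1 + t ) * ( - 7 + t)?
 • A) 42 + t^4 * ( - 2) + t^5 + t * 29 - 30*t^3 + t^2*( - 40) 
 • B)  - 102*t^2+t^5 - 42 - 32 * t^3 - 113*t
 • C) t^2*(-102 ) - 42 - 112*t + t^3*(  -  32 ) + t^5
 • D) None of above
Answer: B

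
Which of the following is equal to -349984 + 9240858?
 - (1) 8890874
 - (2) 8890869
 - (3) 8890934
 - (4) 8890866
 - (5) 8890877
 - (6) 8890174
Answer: 1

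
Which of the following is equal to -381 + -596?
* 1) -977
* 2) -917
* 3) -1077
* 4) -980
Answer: 1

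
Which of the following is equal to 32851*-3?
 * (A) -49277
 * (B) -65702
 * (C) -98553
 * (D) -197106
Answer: C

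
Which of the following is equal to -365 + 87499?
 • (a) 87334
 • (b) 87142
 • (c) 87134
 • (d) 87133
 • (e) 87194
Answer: c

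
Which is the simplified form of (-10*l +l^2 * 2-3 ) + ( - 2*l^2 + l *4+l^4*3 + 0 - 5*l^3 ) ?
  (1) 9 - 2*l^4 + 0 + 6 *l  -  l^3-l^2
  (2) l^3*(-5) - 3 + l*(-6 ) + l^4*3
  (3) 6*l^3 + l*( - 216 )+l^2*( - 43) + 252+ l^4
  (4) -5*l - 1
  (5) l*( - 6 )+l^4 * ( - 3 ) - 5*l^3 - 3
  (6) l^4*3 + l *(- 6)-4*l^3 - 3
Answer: 2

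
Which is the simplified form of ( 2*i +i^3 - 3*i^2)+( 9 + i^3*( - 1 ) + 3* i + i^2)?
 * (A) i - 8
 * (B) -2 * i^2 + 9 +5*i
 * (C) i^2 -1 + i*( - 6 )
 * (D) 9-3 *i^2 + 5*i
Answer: B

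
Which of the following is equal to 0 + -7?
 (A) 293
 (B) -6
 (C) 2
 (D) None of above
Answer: D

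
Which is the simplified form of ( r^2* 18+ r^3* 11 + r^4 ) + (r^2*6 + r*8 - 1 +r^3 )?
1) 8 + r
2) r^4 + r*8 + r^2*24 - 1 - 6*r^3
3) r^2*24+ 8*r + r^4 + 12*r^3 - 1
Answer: 3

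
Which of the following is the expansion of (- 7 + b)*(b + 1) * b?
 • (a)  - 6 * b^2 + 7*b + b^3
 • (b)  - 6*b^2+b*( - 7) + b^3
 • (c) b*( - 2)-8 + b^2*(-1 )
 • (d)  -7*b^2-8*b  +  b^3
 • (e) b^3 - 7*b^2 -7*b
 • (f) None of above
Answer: b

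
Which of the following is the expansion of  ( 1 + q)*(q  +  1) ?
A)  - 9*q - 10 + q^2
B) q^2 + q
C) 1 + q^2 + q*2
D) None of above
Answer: C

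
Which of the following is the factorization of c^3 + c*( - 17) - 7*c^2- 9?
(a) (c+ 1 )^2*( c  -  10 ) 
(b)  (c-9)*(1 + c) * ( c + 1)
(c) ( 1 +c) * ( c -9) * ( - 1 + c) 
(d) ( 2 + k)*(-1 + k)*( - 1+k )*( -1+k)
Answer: b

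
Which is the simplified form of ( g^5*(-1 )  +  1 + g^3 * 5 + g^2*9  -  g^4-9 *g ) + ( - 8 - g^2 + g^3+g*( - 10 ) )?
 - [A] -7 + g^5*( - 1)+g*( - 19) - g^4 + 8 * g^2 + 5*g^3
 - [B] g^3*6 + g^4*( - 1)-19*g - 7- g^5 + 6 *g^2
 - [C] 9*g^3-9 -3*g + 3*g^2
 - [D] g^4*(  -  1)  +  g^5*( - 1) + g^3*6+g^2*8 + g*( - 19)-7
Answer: D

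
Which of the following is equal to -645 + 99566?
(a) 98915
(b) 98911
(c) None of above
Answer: c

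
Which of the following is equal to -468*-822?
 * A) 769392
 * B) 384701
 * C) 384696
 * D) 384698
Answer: C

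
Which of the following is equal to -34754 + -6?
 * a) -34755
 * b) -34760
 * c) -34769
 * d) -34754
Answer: b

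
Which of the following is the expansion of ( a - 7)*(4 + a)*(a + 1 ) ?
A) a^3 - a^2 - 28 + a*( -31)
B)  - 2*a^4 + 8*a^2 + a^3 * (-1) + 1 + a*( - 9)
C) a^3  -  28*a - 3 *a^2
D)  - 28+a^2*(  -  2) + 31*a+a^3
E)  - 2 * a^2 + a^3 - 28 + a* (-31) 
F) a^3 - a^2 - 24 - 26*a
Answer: E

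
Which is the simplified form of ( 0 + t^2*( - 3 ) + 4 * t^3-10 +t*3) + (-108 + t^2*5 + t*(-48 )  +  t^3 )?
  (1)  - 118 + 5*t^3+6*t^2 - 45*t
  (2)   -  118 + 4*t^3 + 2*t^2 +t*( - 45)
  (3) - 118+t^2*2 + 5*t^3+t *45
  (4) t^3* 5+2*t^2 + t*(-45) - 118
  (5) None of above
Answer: 4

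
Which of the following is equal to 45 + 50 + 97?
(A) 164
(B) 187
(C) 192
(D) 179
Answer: C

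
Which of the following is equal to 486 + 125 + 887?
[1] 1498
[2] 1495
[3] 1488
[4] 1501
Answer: 1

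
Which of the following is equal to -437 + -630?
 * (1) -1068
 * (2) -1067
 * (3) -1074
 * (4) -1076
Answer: 2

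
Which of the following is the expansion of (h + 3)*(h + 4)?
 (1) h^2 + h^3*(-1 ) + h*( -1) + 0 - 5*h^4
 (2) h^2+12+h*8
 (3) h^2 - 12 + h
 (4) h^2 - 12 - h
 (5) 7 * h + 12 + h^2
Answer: 5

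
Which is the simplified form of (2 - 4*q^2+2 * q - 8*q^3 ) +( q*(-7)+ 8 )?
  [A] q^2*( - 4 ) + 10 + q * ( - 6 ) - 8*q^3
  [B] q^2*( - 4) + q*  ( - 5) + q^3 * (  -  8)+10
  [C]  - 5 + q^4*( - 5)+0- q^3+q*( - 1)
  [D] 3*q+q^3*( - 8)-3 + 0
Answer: B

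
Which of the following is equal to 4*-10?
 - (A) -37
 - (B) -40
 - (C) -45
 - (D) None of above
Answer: B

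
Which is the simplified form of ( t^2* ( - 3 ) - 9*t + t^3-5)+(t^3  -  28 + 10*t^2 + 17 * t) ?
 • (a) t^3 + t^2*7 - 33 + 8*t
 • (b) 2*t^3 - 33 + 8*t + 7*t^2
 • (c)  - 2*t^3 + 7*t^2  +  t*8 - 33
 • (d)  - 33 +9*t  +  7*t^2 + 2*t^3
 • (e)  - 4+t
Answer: b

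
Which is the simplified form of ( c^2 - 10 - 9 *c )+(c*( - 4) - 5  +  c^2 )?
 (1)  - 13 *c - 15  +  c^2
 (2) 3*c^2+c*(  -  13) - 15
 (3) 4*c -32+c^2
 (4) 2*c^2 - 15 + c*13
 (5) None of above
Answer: 5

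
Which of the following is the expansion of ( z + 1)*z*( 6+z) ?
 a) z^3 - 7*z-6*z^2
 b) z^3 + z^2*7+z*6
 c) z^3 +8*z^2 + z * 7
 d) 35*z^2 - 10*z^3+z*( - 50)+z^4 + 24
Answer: b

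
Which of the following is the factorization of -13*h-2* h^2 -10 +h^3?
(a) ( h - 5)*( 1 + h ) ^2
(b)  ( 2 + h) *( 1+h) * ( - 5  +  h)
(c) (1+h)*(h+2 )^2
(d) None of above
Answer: b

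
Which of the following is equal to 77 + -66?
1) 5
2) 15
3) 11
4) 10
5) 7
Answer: 3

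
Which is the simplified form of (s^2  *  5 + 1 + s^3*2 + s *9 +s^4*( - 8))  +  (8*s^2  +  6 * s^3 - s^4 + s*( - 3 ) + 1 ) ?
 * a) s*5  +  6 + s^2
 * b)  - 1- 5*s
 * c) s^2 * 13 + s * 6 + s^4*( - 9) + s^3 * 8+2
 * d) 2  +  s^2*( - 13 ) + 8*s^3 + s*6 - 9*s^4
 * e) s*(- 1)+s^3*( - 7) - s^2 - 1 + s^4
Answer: c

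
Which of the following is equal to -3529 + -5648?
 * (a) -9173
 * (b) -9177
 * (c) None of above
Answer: b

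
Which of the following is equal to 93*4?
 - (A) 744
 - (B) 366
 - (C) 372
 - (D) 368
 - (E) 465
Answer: C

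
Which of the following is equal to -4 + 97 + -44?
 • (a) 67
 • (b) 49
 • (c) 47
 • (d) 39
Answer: b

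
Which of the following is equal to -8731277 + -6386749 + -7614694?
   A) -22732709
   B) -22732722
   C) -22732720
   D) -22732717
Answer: C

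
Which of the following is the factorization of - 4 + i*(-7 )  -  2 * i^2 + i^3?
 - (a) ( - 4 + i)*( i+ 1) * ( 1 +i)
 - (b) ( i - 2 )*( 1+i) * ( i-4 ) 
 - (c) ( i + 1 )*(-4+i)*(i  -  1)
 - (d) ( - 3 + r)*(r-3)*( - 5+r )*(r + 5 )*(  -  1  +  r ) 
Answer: a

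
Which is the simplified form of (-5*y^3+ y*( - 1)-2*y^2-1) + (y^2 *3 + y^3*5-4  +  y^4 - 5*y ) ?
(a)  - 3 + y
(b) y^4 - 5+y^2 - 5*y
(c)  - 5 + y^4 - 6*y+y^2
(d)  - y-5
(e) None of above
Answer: c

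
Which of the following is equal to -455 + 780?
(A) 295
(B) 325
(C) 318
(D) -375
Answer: B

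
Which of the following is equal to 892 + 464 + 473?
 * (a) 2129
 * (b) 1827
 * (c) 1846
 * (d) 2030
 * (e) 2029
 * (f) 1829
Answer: f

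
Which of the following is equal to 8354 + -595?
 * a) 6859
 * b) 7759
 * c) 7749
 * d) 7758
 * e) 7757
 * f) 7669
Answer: b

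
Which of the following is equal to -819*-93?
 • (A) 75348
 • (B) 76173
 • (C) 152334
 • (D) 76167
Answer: D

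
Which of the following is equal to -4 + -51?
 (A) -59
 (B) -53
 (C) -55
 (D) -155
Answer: C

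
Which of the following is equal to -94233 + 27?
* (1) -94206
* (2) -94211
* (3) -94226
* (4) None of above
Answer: 1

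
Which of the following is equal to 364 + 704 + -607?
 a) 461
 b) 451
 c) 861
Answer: a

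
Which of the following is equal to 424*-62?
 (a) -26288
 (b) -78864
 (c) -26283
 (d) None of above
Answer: a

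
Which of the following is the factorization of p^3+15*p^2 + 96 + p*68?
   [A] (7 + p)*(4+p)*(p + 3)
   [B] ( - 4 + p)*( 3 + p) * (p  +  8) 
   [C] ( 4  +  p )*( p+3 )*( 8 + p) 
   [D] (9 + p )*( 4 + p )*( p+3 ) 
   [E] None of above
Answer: C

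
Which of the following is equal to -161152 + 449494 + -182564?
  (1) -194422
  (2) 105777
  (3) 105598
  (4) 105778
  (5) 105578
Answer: 4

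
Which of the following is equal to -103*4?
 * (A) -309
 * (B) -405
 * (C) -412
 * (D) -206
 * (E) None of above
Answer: C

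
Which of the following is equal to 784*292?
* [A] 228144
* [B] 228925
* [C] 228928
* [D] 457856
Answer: C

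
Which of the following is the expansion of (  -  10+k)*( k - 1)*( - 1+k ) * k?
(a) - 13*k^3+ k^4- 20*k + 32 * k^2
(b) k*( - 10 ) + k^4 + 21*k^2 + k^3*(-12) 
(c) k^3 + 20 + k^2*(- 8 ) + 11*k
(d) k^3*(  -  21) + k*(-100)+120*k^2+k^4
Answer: b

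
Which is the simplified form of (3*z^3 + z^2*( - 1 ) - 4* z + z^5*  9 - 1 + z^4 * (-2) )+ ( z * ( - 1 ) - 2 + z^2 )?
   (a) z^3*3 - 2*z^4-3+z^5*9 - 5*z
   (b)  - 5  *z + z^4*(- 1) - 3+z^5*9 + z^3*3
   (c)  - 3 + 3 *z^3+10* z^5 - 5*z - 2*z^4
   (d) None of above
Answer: a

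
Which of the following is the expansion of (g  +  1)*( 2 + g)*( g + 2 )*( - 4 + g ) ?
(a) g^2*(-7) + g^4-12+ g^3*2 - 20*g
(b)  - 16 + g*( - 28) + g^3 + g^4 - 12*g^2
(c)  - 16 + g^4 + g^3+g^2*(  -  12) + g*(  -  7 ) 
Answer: b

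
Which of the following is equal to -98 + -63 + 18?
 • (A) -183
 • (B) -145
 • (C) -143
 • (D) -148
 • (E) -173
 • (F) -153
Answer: C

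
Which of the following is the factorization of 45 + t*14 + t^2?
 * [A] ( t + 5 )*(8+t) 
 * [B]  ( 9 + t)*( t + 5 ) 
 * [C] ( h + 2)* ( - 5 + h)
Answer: B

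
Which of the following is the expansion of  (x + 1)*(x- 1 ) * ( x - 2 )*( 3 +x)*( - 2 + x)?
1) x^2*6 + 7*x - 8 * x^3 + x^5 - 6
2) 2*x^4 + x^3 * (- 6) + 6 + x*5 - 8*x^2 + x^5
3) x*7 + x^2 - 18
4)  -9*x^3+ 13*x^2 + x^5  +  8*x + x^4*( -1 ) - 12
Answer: 4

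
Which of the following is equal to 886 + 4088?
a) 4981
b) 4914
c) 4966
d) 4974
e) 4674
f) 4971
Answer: d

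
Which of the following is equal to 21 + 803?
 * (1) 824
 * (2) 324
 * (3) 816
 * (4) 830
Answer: 1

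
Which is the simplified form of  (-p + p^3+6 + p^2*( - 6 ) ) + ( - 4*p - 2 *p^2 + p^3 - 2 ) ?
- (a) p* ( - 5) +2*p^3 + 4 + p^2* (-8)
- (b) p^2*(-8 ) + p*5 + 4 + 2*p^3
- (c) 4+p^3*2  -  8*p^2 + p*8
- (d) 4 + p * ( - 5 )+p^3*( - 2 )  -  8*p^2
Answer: a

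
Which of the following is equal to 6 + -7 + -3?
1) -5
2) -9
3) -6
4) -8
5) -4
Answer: 5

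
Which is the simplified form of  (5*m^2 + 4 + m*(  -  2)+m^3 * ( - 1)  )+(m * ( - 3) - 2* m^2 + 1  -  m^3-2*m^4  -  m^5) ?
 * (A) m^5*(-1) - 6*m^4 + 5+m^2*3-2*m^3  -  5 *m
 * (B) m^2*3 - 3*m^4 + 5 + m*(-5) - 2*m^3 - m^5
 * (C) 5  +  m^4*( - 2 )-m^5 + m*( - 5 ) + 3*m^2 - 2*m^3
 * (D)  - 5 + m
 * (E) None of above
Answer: C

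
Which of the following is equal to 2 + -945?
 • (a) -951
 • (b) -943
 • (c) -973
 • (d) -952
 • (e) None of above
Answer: b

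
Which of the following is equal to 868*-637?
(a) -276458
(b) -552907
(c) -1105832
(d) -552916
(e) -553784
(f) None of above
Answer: d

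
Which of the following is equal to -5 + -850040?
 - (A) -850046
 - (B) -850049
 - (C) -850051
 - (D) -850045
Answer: D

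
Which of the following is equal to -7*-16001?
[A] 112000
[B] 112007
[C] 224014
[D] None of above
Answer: B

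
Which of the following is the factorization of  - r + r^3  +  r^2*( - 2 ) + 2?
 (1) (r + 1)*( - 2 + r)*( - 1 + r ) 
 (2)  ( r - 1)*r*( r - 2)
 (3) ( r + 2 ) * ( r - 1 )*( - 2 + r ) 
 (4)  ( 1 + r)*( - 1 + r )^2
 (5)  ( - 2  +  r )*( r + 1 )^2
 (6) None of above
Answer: 1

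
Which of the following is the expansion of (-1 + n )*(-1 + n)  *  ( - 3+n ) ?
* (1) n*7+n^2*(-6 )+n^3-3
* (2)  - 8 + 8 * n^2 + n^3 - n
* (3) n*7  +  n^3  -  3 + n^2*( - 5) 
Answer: 3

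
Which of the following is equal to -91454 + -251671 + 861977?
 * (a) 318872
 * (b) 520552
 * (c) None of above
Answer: c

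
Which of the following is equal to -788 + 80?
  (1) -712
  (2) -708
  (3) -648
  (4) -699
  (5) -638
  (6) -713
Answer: 2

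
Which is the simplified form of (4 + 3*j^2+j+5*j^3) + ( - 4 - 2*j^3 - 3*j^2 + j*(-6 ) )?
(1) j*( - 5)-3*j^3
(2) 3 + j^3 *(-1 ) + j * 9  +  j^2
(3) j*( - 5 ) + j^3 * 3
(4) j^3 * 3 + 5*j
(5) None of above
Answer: 3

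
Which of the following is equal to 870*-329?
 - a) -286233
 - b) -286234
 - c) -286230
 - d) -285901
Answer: c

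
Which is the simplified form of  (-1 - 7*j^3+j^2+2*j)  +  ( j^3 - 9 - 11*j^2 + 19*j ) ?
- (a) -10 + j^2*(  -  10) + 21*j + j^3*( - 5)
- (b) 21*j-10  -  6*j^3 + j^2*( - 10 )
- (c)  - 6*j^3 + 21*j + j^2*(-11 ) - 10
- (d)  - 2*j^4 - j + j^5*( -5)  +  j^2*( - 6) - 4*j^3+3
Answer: b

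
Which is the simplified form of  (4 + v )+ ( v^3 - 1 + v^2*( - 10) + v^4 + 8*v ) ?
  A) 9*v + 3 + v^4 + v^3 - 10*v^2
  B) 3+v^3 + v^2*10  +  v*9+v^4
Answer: A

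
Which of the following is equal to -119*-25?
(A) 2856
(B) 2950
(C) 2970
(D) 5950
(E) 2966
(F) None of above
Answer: F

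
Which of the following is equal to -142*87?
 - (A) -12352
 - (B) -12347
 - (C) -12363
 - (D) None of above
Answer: D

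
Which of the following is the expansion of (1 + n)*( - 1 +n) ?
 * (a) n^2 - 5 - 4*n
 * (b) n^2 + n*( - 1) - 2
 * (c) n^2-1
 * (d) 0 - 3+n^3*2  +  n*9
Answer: c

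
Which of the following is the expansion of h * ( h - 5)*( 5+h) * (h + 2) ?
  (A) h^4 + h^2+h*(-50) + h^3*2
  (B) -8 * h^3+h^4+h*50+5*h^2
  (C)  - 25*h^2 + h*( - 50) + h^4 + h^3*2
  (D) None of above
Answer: C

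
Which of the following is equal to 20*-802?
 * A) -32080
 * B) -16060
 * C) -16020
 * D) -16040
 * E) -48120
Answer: D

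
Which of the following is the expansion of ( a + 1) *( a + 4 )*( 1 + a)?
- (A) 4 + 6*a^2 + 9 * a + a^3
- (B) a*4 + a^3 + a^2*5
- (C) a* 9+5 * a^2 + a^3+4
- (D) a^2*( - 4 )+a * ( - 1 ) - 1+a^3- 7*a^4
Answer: A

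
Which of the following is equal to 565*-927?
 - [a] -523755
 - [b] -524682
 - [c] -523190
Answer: a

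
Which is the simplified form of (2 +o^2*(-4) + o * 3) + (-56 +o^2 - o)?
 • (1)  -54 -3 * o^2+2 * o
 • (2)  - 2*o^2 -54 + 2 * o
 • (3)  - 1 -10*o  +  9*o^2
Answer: 1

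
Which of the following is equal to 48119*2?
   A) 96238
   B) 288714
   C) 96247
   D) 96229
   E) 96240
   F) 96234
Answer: A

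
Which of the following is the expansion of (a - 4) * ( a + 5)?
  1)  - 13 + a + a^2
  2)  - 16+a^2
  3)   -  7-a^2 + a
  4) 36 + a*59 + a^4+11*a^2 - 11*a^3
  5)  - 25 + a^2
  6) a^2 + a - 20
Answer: 6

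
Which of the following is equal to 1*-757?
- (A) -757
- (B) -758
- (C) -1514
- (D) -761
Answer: A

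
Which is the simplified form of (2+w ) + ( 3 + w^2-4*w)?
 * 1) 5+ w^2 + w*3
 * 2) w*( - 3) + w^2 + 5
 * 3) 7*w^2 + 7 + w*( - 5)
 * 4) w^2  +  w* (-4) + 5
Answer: 2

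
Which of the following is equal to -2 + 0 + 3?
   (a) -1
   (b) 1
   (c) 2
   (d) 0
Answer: b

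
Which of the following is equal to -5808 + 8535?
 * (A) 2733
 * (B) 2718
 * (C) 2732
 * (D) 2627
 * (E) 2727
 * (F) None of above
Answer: E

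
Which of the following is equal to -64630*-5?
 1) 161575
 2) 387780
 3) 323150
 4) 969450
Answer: 3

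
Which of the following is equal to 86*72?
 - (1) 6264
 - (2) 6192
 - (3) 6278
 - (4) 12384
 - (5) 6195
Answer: 2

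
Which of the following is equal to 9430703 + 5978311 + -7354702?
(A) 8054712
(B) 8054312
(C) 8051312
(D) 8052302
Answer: B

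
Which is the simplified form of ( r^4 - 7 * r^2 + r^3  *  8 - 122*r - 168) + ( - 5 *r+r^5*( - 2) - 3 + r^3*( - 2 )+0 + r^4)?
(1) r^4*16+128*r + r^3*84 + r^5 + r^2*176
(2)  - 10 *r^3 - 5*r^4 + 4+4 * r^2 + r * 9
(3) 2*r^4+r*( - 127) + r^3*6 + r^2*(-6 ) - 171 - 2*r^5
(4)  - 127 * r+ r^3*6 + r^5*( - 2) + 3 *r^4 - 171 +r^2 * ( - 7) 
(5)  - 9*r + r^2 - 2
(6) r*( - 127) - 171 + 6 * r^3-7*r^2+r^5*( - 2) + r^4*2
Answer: 6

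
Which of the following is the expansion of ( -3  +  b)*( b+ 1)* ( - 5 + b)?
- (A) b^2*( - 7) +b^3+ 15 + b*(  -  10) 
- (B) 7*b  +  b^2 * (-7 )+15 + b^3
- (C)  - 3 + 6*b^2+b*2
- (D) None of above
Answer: B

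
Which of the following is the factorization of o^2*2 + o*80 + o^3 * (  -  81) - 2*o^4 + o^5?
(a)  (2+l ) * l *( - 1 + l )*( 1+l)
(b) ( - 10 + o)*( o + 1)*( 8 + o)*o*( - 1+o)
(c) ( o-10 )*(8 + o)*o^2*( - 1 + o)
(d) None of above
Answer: b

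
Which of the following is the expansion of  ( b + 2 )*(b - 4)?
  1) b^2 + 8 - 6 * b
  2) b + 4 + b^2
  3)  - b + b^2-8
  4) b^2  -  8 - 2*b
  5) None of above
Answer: 4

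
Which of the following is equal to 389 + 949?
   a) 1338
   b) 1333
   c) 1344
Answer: a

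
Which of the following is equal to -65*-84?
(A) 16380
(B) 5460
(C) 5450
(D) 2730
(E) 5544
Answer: B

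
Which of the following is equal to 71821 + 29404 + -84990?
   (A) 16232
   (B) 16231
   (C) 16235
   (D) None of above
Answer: C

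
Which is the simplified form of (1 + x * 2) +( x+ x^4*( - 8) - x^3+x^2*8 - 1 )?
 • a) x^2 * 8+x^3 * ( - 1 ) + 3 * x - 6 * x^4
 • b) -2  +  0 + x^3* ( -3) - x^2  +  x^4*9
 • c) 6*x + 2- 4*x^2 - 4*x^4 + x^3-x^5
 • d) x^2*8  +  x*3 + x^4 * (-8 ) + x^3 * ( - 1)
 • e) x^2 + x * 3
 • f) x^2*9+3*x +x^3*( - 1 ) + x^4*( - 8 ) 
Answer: d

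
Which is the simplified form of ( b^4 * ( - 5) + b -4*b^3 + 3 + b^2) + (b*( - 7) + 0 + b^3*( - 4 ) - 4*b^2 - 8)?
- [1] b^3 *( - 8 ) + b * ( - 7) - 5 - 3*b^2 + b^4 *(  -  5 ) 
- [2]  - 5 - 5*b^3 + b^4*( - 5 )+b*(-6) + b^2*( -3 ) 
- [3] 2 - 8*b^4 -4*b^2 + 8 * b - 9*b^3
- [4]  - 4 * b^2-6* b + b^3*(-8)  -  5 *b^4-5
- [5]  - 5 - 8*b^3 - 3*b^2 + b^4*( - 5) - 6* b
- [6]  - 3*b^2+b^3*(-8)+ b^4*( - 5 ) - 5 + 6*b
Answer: 5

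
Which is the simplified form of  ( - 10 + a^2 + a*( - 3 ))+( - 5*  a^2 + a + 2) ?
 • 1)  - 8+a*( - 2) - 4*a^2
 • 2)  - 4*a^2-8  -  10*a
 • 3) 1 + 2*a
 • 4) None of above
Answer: 1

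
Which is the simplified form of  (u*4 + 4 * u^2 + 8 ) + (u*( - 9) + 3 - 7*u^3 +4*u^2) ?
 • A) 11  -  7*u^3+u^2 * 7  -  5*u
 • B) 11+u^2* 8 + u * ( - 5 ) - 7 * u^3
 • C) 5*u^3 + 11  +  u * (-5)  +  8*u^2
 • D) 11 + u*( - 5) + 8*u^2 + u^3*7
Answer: B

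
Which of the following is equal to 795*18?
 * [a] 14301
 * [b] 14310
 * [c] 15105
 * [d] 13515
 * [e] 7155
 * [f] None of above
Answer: b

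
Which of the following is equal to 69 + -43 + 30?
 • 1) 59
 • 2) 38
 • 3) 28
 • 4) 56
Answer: 4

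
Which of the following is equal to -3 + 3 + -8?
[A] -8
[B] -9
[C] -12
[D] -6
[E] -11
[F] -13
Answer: A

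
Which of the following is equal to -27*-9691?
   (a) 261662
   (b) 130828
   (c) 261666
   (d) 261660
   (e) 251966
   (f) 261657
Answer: f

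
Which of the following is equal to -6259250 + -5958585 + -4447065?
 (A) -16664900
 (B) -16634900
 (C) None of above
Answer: A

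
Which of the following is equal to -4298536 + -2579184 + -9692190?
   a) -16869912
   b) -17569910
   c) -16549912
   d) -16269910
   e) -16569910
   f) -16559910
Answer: e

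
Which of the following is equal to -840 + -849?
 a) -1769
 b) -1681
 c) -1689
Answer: c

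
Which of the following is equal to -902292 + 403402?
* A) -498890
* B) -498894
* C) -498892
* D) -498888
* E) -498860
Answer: A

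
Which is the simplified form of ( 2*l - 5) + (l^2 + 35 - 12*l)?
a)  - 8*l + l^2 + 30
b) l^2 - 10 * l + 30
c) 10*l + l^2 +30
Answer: b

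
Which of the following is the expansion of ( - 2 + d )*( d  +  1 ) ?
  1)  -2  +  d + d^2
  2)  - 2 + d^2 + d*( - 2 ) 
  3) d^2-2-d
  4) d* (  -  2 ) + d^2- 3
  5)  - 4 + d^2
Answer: 3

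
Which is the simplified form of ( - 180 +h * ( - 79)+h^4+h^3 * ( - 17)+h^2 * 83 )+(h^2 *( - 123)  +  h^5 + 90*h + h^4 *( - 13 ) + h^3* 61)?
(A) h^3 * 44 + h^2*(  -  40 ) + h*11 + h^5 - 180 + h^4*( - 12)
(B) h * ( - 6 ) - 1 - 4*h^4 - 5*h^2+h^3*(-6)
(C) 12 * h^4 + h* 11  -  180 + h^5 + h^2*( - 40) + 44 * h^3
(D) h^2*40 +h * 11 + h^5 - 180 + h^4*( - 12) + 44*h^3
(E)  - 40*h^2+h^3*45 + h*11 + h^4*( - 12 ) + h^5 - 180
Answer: A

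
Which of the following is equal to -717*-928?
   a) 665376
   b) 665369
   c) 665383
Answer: a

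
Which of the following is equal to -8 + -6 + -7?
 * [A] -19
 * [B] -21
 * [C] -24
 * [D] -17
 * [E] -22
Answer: B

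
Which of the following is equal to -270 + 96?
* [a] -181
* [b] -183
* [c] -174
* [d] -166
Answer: c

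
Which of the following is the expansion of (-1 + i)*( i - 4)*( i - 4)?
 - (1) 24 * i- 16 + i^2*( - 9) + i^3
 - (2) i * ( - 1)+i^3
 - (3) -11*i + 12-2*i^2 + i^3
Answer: 1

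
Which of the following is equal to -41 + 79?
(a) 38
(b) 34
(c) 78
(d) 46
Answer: a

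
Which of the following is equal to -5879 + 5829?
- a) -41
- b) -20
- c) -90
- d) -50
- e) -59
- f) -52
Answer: d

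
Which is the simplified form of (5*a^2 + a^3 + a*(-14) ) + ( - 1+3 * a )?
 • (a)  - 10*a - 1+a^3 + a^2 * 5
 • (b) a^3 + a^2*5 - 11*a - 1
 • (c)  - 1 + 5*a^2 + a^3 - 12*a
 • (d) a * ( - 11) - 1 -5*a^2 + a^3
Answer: b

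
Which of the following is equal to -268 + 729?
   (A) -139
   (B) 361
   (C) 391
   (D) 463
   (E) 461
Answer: E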